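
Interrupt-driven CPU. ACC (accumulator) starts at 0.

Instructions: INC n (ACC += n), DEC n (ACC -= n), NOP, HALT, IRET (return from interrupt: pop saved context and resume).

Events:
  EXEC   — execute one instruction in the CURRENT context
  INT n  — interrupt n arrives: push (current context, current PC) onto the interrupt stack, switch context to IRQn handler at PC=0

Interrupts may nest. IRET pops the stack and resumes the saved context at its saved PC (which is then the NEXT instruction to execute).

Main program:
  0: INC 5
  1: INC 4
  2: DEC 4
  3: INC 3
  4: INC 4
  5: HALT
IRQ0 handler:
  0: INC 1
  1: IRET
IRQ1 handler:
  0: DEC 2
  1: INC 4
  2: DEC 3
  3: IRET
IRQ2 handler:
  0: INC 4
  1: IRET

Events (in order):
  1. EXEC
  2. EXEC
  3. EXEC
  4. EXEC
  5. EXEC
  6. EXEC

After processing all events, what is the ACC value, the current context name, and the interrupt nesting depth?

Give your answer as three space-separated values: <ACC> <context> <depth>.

Answer: 12 MAIN 0

Derivation:
Event 1 (EXEC): [MAIN] PC=0: INC 5 -> ACC=5
Event 2 (EXEC): [MAIN] PC=1: INC 4 -> ACC=9
Event 3 (EXEC): [MAIN] PC=2: DEC 4 -> ACC=5
Event 4 (EXEC): [MAIN] PC=3: INC 3 -> ACC=8
Event 5 (EXEC): [MAIN] PC=4: INC 4 -> ACC=12
Event 6 (EXEC): [MAIN] PC=5: HALT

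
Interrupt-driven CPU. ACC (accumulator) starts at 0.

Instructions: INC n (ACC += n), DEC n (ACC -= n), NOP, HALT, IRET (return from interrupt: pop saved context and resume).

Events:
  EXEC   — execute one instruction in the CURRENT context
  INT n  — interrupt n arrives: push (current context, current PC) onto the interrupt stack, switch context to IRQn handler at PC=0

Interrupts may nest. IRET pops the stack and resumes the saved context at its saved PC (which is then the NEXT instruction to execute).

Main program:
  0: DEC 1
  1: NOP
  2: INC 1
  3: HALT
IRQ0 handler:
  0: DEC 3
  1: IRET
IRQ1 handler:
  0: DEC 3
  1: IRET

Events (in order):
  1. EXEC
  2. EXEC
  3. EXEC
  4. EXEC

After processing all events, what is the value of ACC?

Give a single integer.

Answer: 0

Derivation:
Event 1 (EXEC): [MAIN] PC=0: DEC 1 -> ACC=-1
Event 2 (EXEC): [MAIN] PC=1: NOP
Event 3 (EXEC): [MAIN] PC=2: INC 1 -> ACC=0
Event 4 (EXEC): [MAIN] PC=3: HALT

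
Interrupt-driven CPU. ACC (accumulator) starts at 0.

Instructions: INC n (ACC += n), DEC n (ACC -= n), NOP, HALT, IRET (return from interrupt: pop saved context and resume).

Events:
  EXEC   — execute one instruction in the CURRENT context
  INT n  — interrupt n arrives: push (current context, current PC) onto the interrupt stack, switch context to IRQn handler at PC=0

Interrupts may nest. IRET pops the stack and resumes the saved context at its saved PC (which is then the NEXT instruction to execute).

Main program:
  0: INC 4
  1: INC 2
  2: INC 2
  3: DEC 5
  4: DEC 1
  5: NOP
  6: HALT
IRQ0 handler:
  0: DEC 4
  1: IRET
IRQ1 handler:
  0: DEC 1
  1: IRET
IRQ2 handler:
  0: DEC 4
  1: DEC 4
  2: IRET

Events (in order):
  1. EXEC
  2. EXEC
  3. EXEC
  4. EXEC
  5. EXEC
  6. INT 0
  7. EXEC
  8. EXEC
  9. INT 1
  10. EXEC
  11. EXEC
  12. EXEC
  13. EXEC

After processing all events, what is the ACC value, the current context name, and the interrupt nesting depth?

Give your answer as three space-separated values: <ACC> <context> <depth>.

Answer: -3 MAIN 0

Derivation:
Event 1 (EXEC): [MAIN] PC=0: INC 4 -> ACC=4
Event 2 (EXEC): [MAIN] PC=1: INC 2 -> ACC=6
Event 3 (EXEC): [MAIN] PC=2: INC 2 -> ACC=8
Event 4 (EXEC): [MAIN] PC=3: DEC 5 -> ACC=3
Event 5 (EXEC): [MAIN] PC=4: DEC 1 -> ACC=2
Event 6 (INT 0): INT 0 arrives: push (MAIN, PC=5), enter IRQ0 at PC=0 (depth now 1)
Event 7 (EXEC): [IRQ0] PC=0: DEC 4 -> ACC=-2
Event 8 (EXEC): [IRQ0] PC=1: IRET -> resume MAIN at PC=5 (depth now 0)
Event 9 (INT 1): INT 1 arrives: push (MAIN, PC=5), enter IRQ1 at PC=0 (depth now 1)
Event 10 (EXEC): [IRQ1] PC=0: DEC 1 -> ACC=-3
Event 11 (EXEC): [IRQ1] PC=1: IRET -> resume MAIN at PC=5 (depth now 0)
Event 12 (EXEC): [MAIN] PC=5: NOP
Event 13 (EXEC): [MAIN] PC=6: HALT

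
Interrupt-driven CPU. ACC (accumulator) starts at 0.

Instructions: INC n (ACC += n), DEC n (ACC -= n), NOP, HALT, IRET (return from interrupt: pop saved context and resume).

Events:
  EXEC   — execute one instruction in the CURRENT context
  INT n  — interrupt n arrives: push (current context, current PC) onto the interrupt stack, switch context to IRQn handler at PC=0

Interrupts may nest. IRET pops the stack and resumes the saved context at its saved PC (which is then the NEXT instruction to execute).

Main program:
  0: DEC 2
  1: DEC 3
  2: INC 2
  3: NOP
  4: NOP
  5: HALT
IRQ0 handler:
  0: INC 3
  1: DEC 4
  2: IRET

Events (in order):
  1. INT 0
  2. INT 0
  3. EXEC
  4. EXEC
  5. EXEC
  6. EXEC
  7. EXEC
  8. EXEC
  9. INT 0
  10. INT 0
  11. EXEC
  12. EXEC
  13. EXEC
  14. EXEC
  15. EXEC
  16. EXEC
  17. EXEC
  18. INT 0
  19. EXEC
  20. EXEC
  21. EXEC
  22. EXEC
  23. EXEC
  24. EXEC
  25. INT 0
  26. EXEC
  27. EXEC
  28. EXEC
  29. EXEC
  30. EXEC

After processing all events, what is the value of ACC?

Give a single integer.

Answer: -9

Derivation:
Event 1 (INT 0): INT 0 arrives: push (MAIN, PC=0), enter IRQ0 at PC=0 (depth now 1)
Event 2 (INT 0): INT 0 arrives: push (IRQ0, PC=0), enter IRQ0 at PC=0 (depth now 2)
Event 3 (EXEC): [IRQ0] PC=0: INC 3 -> ACC=3
Event 4 (EXEC): [IRQ0] PC=1: DEC 4 -> ACC=-1
Event 5 (EXEC): [IRQ0] PC=2: IRET -> resume IRQ0 at PC=0 (depth now 1)
Event 6 (EXEC): [IRQ0] PC=0: INC 3 -> ACC=2
Event 7 (EXEC): [IRQ0] PC=1: DEC 4 -> ACC=-2
Event 8 (EXEC): [IRQ0] PC=2: IRET -> resume MAIN at PC=0 (depth now 0)
Event 9 (INT 0): INT 0 arrives: push (MAIN, PC=0), enter IRQ0 at PC=0 (depth now 1)
Event 10 (INT 0): INT 0 arrives: push (IRQ0, PC=0), enter IRQ0 at PC=0 (depth now 2)
Event 11 (EXEC): [IRQ0] PC=0: INC 3 -> ACC=1
Event 12 (EXEC): [IRQ0] PC=1: DEC 4 -> ACC=-3
Event 13 (EXEC): [IRQ0] PC=2: IRET -> resume IRQ0 at PC=0 (depth now 1)
Event 14 (EXEC): [IRQ0] PC=0: INC 3 -> ACC=0
Event 15 (EXEC): [IRQ0] PC=1: DEC 4 -> ACC=-4
Event 16 (EXEC): [IRQ0] PC=2: IRET -> resume MAIN at PC=0 (depth now 0)
Event 17 (EXEC): [MAIN] PC=0: DEC 2 -> ACC=-6
Event 18 (INT 0): INT 0 arrives: push (MAIN, PC=1), enter IRQ0 at PC=0 (depth now 1)
Event 19 (EXEC): [IRQ0] PC=0: INC 3 -> ACC=-3
Event 20 (EXEC): [IRQ0] PC=1: DEC 4 -> ACC=-7
Event 21 (EXEC): [IRQ0] PC=2: IRET -> resume MAIN at PC=1 (depth now 0)
Event 22 (EXEC): [MAIN] PC=1: DEC 3 -> ACC=-10
Event 23 (EXEC): [MAIN] PC=2: INC 2 -> ACC=-8
Event 24 (EXEC): [MAIN] PC=3: NOP
Event 25 (INT 0): INT 0 arrives: push (MAIN, PC=4), enter IRQ0 at PC=0 (depth now 1)
Event 26 (EXEC): [IRQ0] PC=0: INC 3 -> ACC=-5
Event 27 (EXEC): [IRQ0] PC=1: DEC 4 -> ACC=-9
Event 28 (EXEC): [IRQ0] PC=2: IRET -> resume MAIN at PC=4 (depth now 0)
Event 29 (EXEC): [MAIN] PC=4: NOP
Event 30 (EXEC): [MAIN] PC=5: HALT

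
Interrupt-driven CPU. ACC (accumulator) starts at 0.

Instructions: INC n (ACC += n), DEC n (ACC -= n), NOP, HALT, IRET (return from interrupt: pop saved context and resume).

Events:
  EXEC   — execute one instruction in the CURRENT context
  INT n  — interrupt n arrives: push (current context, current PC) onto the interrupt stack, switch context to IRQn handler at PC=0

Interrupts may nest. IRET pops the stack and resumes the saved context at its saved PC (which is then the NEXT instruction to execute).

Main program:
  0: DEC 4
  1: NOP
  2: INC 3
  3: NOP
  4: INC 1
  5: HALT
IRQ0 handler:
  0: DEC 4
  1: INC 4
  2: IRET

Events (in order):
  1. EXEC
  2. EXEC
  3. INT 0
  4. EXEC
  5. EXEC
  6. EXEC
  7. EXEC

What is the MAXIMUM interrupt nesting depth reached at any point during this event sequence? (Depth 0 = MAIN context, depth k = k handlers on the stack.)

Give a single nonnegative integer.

Answer: 1

Derivation:
Event 1 (EXEC): [MAIN] PC=0: DEC 4 -> ACC=-4 [depth=0]
Event 2 (EXEC): [MAIN] PC=1: NOP [depth=0]
Event 3 (INT 0): INT 0 arrives: push (MAIN, PC=2), enter IRQ0 at PC=0 (depth now 1) [depth=1]
Event 4 (EXEC): [IRQ0] PC=0: DEC 4 -> ACC=-8 [depth=1]
Event 5 (EXEC): [IRQ0] PC=1: INC 4 -> ACC=-4 [depth=1]
Event 6 (EXEC): [IRQ0] PC=2: IRET -> resume MAIN at PC=2 (depth now 0) [depth=0]
Event 7 (EXEC): [MAIN] PC=2: INC 3 -> ACC=-1 [depth=0]
Max depth observed: 1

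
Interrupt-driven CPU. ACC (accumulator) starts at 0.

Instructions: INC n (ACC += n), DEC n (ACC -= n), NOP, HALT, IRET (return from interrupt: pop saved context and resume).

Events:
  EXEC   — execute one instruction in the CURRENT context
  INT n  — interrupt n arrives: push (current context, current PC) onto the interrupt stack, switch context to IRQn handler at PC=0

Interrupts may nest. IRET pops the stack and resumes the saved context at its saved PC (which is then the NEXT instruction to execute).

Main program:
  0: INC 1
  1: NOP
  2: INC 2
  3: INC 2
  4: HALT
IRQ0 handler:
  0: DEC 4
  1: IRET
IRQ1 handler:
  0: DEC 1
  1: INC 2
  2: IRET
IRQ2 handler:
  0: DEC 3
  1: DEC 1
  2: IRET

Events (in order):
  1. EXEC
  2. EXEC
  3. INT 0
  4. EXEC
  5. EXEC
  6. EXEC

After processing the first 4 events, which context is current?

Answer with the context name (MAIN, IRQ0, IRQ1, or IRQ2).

Event 1 (EXEC): [MAIN] PC=0: INC 1 -> ACC=1
Event 2 (EXEC): [MAIN] PC=1: NOP
Event 3 (INT 0): INT 0 arrives: push (MAIN, PC=2), enter IRQ0 at PC=0 (depth now 1)
Event 4 (EXEC): [IRQ0] PC=0: DEC 4 -> ACC=-3

Answer: IRQ0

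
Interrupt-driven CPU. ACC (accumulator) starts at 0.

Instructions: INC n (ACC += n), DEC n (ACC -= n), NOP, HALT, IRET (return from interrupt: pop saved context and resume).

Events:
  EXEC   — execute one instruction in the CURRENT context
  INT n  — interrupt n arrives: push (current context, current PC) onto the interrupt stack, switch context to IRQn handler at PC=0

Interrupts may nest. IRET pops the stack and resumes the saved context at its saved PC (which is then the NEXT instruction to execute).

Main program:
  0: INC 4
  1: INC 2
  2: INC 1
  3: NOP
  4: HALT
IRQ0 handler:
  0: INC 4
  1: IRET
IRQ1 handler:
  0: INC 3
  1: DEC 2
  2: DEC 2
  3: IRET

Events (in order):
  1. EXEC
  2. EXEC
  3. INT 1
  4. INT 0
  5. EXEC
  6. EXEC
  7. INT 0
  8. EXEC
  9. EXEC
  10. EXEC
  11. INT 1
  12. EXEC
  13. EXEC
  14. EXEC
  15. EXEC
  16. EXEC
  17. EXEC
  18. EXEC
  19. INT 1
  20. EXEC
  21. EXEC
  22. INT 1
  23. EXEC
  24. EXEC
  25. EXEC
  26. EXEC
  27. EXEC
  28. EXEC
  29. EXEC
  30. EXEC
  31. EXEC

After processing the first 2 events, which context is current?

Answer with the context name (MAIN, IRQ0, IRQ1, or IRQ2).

Event 1 (EXEC): [MAIN] PC=0: INC 4 -> ACC=4
Event 2 (EXEC): [MAIN] PC=1: INC 2 -> ACC=6

Answer: MAIN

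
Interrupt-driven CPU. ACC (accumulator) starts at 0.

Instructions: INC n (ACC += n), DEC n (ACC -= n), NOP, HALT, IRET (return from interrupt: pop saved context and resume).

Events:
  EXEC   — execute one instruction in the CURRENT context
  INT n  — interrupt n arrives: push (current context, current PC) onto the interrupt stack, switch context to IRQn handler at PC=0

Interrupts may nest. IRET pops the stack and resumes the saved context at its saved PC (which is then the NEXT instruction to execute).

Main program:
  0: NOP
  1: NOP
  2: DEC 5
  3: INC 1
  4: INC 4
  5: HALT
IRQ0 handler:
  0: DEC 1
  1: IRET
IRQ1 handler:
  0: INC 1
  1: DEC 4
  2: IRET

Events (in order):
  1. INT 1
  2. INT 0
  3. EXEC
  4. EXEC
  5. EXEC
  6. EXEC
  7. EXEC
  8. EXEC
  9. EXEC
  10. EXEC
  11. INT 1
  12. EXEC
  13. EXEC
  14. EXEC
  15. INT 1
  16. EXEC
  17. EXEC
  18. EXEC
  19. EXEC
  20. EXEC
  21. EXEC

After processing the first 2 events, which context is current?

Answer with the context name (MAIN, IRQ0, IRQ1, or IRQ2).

Answer: IRQ0

Derivation:
Event 1 (INT 1): INT 1 arrives: push (MAIN, PC=0), enter IRQ1 at PC=0 (depth now 1)
Event 2 (INT 0): INT 0 arrives: push (IRQ1, PC=0), enter IRQ0 at PC=0 (depth now 2)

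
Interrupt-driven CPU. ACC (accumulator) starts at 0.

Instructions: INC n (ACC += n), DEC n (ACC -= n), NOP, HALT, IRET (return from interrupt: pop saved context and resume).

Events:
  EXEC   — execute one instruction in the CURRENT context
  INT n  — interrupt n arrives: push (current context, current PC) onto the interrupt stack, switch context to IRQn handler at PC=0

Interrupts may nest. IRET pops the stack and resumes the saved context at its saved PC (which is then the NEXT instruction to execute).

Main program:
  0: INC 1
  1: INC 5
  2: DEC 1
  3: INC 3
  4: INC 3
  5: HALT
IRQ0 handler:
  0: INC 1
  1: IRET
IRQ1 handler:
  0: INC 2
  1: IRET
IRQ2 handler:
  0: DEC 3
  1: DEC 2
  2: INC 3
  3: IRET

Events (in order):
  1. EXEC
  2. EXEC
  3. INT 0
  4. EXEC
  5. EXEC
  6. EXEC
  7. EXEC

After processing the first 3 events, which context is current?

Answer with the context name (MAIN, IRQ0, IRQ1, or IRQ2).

Answer: IRQ0

Derivation:
Event 1 (EXEC): [MAIN] PC=0: INC 1 -> ACC=1
Event 2 (EXEC): [MAIN] PC=1: INC 5 -> ACC=6
Event 3 (INT 0): INT 0 arrives: push (MAIN, PC=2), enter IRQ0 at PC=0 (depth now 1)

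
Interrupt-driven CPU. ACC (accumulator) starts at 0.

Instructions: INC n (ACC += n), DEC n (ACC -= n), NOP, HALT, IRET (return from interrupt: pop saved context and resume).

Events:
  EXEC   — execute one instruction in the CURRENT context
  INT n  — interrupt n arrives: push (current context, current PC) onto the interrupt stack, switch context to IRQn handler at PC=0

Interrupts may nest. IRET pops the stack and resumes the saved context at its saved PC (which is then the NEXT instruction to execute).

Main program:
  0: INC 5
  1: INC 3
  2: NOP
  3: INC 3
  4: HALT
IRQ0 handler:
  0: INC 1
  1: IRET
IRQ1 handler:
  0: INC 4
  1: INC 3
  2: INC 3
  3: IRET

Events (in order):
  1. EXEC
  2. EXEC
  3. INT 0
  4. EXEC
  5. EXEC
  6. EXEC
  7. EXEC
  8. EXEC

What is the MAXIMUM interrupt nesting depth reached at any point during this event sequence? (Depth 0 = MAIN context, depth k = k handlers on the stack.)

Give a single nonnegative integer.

Answer: 1

Derivation:
Event 1 (EXEC): [MAIN] PC=0: INC 5 -> ACC=5 [depth=0]
Event 2 (EXEC): [MAIN] PC=1: INC 3 -> ACC=8 [depth=0]
Event 3 (INT 0): INT 0 arrives: push (MAIN, PC=2), enter IRQ0 at PC=0 (depth now 1) [depth=1]
Event 4 (EXEC): [IRQ0] PC=0: INC 1 -> ACC=9 [depth=1]
Event 5 (EXEC): [IRQ0] PC=1: IRET -> resume MAIN at PC=2 (depth now 0) [depth=0]
Event 6 (EXEC): [MAIN] PC=2: NOP [depth=0]
Event 7 (EXEC): [MAIN] PC=3: INC 3 -> ACC=12 [depth=0]
Event 8 (EXEC): [MAIN] PC=4: HALT [depth=0]
Max depth observed: 1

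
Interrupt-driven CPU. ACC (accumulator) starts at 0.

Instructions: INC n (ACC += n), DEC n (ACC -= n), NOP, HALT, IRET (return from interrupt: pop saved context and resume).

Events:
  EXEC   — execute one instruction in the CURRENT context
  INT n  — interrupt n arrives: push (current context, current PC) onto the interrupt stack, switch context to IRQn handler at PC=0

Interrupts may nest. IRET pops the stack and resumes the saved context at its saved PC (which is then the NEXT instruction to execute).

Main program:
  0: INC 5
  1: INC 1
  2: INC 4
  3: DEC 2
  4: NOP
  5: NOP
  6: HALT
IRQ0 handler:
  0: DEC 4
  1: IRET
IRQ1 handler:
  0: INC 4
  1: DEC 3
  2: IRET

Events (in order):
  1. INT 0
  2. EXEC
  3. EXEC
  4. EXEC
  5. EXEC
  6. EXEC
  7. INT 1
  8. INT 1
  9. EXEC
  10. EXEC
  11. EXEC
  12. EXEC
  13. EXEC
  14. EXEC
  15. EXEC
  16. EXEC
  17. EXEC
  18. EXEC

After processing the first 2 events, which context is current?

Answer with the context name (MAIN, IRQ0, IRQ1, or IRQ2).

Event 1 (INT 0): INT 0 arrives: push (MAIN, PC=0), enter IRQ0 at PC=0 (depth now 1)
Event 2 (EXEC): [IRQ0] PC=0: DEC 4 -> ACC=-4

Answer: IRQ0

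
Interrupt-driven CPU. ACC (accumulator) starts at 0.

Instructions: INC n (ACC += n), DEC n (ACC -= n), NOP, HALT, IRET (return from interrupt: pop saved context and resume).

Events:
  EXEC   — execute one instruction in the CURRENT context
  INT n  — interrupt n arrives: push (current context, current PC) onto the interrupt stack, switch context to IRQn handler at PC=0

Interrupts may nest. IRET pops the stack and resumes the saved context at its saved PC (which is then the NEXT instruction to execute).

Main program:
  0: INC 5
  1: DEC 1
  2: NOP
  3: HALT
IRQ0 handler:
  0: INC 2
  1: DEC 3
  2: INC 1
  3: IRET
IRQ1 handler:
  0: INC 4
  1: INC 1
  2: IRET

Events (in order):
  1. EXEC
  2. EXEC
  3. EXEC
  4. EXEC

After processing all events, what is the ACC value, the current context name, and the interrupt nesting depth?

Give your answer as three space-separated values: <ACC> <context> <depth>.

Answer: 4 MAIN 0

Derivation:
Event 1 (EXEC): [MAIN] PC=0: INC 5 -> ACC=5
Event 2 (EXEC): [MAIN] PC=1: DEC 1 -> ACC=4
Event 3 (EXEC): [MAIN] PC=2: NOP
Event 4 (EXEC): [MAIN] PC=3: HALT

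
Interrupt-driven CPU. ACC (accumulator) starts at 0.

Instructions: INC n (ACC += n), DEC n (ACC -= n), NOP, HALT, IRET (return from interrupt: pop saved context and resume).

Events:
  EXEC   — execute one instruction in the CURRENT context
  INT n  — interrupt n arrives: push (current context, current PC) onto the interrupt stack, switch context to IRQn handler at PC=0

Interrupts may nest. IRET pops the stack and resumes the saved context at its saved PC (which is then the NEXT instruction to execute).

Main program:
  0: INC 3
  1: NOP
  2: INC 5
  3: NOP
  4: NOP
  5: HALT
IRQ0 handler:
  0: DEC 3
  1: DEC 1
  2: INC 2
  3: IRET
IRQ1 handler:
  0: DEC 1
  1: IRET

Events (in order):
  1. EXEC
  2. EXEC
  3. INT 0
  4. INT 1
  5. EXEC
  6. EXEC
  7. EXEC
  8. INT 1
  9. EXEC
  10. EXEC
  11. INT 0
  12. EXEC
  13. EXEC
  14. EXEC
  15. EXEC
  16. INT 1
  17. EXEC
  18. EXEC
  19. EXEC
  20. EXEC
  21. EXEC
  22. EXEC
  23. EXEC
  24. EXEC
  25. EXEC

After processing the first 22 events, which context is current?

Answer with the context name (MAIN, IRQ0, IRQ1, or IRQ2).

Event 1 (EXEC): [MAIN] PC=0: INC 3 -> ACC=3
Event 2 (EXEC): [MAIN] PC=1: NOP
Event 3 (INT 0): INT 0 arrives: push (MAIN, PC=2), enter IRQ0 at PC=0 (depth now 1)
Event 4 (INT 1): INT 1 arrives: push (IRQ0, PC=0), enter IRQ1 at PC=0 (depth now 2)
Event 5 (EXEC): [IRQ1] PC=0: DEC 1 -> ACC=2
Event 6 (EXEC): [IRQ1] PC=1: IRET -> resume IRQ0 at PC=0 (depth now 1)
Event 7 (EXEC): [IRQ0] PC=0: DEC 3 -> ACC=-1
Event 8 (INT 1): INT 1 arrives: push (IRQ0, PC=1), enter IRQ1 at PC=0 (depth now 2)
Event 9 (EXEC): [IRQ1] PC=0: DEC 1 -> ACC=-2
Event 10 (EXEC): [IRQ1] PC=1: IRET -> resume IRQ0 at PC=1 (depth now 1)
Event 11 (INT 0): INT 0 arrives: push (IRQ0, PC=1), enter IRQ0 at PC=0 (depth now 2)
Event 12 (EXEC): [IRQ0] PC=0: DEC 3 -> ACC=-5
Event 13 (EXEC): [IRQ0] PC=1: DEC 1 -> ACC=-6
Event 14 (EXEC): [IRQ0] PC=2: INC 2 -> ACC=-4
Event 15 (EXEC): [IRQ0] PC=3: IRET -> resume IRQ0 at PC=1 (depth now 1)
Event 16 (INT 1): INT 1 arrives: push (IRQ0, PC=1), enter IRQ1 at PC=0 (depth now 2)
Event 17 (EXEC): [IRQ1] PC=0: DEC 1 -> ACC=-5
Event 18 (EXEC): [IRQ1] PC=1: IRET -> resume IRQ0 at PC=1 (depth now 1)
Event 19 (EXEC): [IRQ0] PC=1: DEC 1 -> ACC=-6
Event 20 (EXEC): [IRQ0] PC=2: INC 2 -> ACC=-4
Event 21 (EXEC): [IRQ0] PC=3: IRET -> resume MAIN at PC=2 (depth now 0)
Event 22 (EXEC): [MAIN] PC=2: INC 5 -> ACC=1

Answer: MAIN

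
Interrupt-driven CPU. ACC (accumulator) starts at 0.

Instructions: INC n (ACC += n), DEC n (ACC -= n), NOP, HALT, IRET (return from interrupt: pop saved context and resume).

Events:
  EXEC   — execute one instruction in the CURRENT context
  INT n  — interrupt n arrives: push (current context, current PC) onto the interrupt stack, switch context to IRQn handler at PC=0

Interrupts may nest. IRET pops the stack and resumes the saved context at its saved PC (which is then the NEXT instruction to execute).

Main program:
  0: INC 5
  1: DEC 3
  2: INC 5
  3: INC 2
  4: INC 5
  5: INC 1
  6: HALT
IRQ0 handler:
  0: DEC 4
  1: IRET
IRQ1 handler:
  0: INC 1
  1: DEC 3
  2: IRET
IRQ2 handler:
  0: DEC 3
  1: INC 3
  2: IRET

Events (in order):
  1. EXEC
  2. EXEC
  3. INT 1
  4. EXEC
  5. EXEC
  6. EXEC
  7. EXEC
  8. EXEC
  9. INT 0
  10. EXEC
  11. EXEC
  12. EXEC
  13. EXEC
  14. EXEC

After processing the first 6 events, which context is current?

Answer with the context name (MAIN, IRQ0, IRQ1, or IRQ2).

Event 1 (EXEC): [MAIN] PC=0: INC 5 -> ACC=5
Event 2 (EXEC): [MAIN] PC=1: DEC 3 -> ACC=2
Event 3 (INT 1): INT 1 arrives: push (MAIN, PC=2), enter IRQ1 at PC=0 (depth now 1)
Event 4 (EXEC): [IRQ1] PC=0: INC 1 -> ACC=3
Event 5 (EXEC): [IRQ1] PC=1: DEC 3 -> ACC=0
Event 6 (EXEC): [IRQ1] PC=2: IRET -> resume MAIN at PC=2 (depth now 0)

Answer: MAIN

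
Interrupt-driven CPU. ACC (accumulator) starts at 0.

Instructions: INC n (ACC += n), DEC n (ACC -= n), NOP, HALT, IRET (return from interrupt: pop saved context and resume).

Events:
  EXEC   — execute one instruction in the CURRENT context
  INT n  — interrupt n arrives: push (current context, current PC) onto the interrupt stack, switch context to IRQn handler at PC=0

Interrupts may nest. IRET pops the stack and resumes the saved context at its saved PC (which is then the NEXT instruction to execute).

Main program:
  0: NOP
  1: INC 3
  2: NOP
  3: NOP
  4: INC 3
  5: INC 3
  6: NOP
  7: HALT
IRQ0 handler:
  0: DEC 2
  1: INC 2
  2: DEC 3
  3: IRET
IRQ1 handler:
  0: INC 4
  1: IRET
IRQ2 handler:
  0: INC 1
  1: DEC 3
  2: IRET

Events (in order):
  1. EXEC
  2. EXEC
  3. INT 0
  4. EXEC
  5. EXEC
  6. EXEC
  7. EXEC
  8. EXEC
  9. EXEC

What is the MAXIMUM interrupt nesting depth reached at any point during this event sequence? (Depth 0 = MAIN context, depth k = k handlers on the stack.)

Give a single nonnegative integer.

Event 1 (EXEC): [MAIN] PC=0: NOP [depth=0]
Event 2 (EXEC): [MAIN] PC=1: INC 3 -> ACC=3 [depth=0]
Event 3 (INT 0): INT 0 arrives: push (MAIN, PC=2), enter IRQ0 at PC=0 (depth now 1) [depth=1]
Event 4 (EXEC): [IRQ0] PC=0: DEC 2 -> ACC=1 [depth=1]
Event 5 (EXEC): [IRQ0] PC=1: INC 2 -> ACC=3 [depth=1]
Event 6 (EXEC): [IRQ0] PC=2: DEC 3 -> ACC=0 [depth=1]
Event 7 (EXEC): [IRQ0] PC=3: IRET -> resume MAIN at PC=2 (depth now 0) [depth=0]
Event 8 (EXEC): [MAIN] PC=2: NOP [depth=0]
Event 9 (EXEC): [MAIN] PC=3: NOP [depth=0]
Max depth observed: 1

Answer: 1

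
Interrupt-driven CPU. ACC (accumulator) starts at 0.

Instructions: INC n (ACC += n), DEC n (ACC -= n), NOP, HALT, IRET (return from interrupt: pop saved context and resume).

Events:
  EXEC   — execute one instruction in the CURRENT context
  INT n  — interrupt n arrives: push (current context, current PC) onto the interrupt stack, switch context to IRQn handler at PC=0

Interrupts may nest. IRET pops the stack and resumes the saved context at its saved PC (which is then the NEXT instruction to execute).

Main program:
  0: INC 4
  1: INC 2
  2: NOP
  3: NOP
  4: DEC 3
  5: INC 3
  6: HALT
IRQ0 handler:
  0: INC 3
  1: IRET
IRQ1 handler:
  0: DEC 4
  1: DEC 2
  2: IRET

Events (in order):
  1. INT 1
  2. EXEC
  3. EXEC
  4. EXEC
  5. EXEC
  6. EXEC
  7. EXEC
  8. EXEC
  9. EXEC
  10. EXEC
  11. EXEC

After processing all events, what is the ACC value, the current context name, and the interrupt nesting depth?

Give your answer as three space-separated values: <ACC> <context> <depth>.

Event 1 (INT 1): INT 1 arrives: push (MAIN, PC=0), enter IRQ1 at PC=0 (depth now 1)
Event 2 (EXEC): [IRQ1] PC=0: DEC 4 -> ACC=-4
Event 3 (EXEC): [IRQ1] PC=1: DEC 2 -> ACC=-6
Event 4 (EXEC): [IRQ1] PC=2: IRET -> resume MAIN at PC=0 (depth now 0)
Event 5 (EXEC): [MAIN] PC=0: INC 4 -> ACC=-2
Event 6 (EXEC): [MAIN] PC=1: INC 2 -> ACC=0
Event 7 (EXEC): [MAIN] PC=2: NOP
Event 8 (EXEC): [MAIN] PC=3: NOP
Event 9 (EXEC): [MAIN] PC=4: DEC 3 -> ACC=-3
Event 10 (EXEC): [MAIN] PC=5: INC 3 -> ACC=0
Event 11 (EXEC): [MAIN] PC=6: HALT

Answer: 0 MAIN 0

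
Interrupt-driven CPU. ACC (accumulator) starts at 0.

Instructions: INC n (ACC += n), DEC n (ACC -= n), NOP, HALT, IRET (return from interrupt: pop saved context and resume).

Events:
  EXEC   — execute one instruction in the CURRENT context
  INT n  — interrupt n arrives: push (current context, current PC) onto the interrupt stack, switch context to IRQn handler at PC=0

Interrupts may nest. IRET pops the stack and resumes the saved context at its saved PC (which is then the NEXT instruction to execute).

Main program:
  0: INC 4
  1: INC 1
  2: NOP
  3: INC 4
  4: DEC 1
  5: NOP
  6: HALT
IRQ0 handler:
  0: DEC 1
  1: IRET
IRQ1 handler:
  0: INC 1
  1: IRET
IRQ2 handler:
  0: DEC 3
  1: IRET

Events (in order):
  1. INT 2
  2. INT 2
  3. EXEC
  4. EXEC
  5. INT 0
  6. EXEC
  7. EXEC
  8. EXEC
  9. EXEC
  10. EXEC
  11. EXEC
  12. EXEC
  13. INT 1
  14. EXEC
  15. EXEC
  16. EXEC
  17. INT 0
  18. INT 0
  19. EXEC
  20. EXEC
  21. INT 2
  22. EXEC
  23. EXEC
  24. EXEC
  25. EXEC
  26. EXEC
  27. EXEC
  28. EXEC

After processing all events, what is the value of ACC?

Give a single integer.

Event 1 (INT 2): INT 2 arrives: push (MAIN, PC=0), enter IRQ2 at PC=0 (depth now 1)
Event 2 (INT 2): INT 2 arrives: push (IRQ2, PC=0), enter IRQ2 at PC=0 (depth now 2)
Event 3 (EXEC): [IRQ2] PC=0: DEC 3 -> ACC=-3
Event 4 (EXEC): [IRQ2] PC=1: IRET -> resume IRQ2 at PC=0 (depth now 1)
Event 5 (INT 0): INT 0 arrives: push (IRQ2, PC=0), enter IRQ0 at PC=0 (depth now 2)
Event 6 (EXEC): [IRQ0] PC=0: DEC 1 -> ACC=-4
Event 7 (EXEC): [IRQ0] PC=1: IRET -> resume IRQ2 at PC=0 (depth now 1)
Event 8 (EXEC): [IRQ2] PC=0: DEC 3 -> ACC=-7
Event 9 (EXEC): [IRQ2] PC=1: IRET -> resume MAIN at PC=0 (depth now 0)
Event 10 (EXEC): [MAIN] PC=0: INC 4 -> ACC=-3
Event 11 (EXEC): [MAIN] PC=1: INC 1 -> ACC=-2
Event 12 (EXEC): [MAIN] PC=2: NOP
Event 13 (INT 1): INT 1 arrives: push (MAIN, PC=3), enter IRQ1 at PC=0 (depth now 1)
Event 14 (EXEC): [IRQ1] PC=0: INC 1 -> ACC=-1
Event 15 (EXEC): [IRQ1] PC=1: IRET -> resume MAIN at PC=3 (depth now 0)
Event 16 (EXEC): [MAIN] PC=3: INC 4 -> ACC=3
Event 17 (INT 0): INT 0 arrives: push (MAIN, PC=4), enter IRQ0 at PC=0 (depth now 1)
Event 18 (INT 0): INT 0 arrives: push (IRQ0, PC=0), enter IRQ0 at PC=0 (depth now 2)
Event 19 (EXEC): [IRQ0] PC=0: DEC 1 -> ACC=2
Event 20 (EXEC): [IRQ0] PC=1: IRET -> resume IRQ0 at PC=0 (depth now 1)
Event 21 (INT 2): INT 2 arrives: push (IRQ0, PC=0), enter IRQ2 at PC=0 (depth now 2)
Event 22 (EXEC): [IRQ2] PC=0: DEC 3 -> ACC=-1
Event 23 (EXEC): [IRQ2] PC=1: IRET -> resume IRQ0 at PC=0 (depth now 1)
Event 24 (EXEC): [IRQ0] PC=0: DEC 1 -> ACC=-2
Event 25 (EXEC): [IRQ0] PC=1: IRET -> resume MAIN at PC=4 (depth now 0)
Event 26 (EXEC): [MAIN] PC=4: DEC 1 -> ACC=-3
Event 27 (EXEC): [MAIN] PC=5: NOP
Event 28 (EXEC): [MAIN] PC=6: HALT

Answer: -3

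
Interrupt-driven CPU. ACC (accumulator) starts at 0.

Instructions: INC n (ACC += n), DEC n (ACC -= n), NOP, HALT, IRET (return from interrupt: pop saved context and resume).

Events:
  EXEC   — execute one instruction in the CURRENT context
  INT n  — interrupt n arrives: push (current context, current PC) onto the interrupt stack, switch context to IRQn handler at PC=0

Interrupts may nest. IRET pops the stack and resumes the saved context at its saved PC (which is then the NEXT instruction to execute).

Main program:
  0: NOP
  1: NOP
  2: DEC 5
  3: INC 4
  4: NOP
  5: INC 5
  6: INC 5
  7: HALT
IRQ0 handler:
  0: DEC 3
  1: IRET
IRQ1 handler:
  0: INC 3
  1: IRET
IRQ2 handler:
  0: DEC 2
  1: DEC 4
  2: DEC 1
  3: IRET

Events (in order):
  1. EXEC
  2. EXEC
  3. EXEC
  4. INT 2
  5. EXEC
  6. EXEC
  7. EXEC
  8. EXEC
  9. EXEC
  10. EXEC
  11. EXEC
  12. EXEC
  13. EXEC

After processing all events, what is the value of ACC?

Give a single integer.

Event 1 (EXEC): [MAIN] PC=0: NOP
Event 2 (EXEC): [MAIN] PC=1: NOP
Event 3 (EXEC): [MAIN] PC=2: DEC 5 -> ACC=-5
Event 4 (INT 2): INT 2 arrives: push (MAIN, PC=3), enter IRQ2 at PC=0 (depth now 1)
Event 5 (EXEC): [IRQ2] PC=0: DEC 2 -> ACC=-7
Event 6 (EXEC): [IRQ2] PC=1: DEC 4 -> ACC=-11
Event 7 (EXEC): [IRQ2] PC=2: DEC 1 -> ACC=-12
Event 8 (EXEC): [IRQ2] PC=3: IRET -> resume MAIN at PC=3 (depth now 0)
Event 9 (EXEC): [MAIN] PC=3: INC 4 -> ACC=-8
Event 10 (EXEC): [MAIN] PC=4: NOP
Event 11 (EXEC): [MAIN] PC=5: INC 5 -> ACC=-3
Event 12 (EXEC): [MAIN] PC=6: INC 5 -> ACC=2
Event 13 (EXEC): [MAIN] PC=7: HALT

Answer: 2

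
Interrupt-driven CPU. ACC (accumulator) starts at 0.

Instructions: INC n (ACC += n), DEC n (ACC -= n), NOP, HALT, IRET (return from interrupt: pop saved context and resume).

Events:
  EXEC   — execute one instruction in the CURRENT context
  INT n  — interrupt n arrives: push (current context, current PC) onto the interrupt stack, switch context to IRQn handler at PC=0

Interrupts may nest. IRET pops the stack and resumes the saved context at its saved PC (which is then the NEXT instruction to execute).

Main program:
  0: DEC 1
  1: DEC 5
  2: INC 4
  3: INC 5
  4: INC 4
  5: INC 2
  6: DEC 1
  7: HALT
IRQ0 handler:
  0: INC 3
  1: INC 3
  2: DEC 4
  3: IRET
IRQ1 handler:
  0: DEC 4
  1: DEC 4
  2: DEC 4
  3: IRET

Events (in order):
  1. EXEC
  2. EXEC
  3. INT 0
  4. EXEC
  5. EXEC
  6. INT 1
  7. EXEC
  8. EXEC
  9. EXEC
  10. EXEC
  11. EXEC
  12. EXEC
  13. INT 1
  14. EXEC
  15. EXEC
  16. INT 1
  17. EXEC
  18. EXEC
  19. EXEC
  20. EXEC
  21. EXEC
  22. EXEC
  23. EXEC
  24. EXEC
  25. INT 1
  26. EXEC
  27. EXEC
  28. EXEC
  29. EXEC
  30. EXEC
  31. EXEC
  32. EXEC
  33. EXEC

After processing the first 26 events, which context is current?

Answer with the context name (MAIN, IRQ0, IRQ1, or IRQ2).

Answer: IRQ1

Derivation:
Event 1 (EXEC): [MAIN] PC=0: DEC 1 -> ACC=-1
Event 2 (EXEC): [MAIN] PC=1: DEC 5 -> ACC=-6
Event 3 (INT 0): INT 0 arrives: push (MAIN, PC=2), enter IRQ0 at PC=0 (depth now 1)
Event 4 (EXEC): [IRQ0] PC=0: INC 3 -> ACC=-3
Event 5 (EXEC): [IRQ0] PC=1: INC 3 -> ACC=0
Event 6 (INT 1): INT 1 arrives: push (IRQ0, PC=2), enter IRQ1 at PC=0 (depth now 2)
Event 7 (EXEC): [IRQ1] PC=0: DEC 4 -> ACC=-4
Event 8 (EXEC): [IRQ1] PC=1: DEC 4 -> ACC=-8
Event 9 (EXEC): [IRQ1] PC=2: DEC 4 -> ACC=-12
Event 10 (EXEC): [IRQ1] PC=3: IRET -> resume IRQ0 at PC=2 (depth now 1)
Event 11 (EXEC): [IRQ0] PC=2: DEC 4 -> ACC=-16
Event 12 (EXEC): [IRQ0] PC=3: IRET -> resume MAIN at PC=2 (depth now 0)
Event 13 (INT 1): INT 1 arrives: push (MAIN, PC=2), enter IRQ1 at PC=0 (depth now 1)
Event 14 (EXEC): [IRQ1] PC=0: DEC 4 -> ACC=-20
Event 15 (EXEC): [IRQ1] PC=1: DEC 4 -> ACC=-24
Event 16 (INT 1): INT 1 arrives: push (IRQ1, PC=2), enter IRQ1 at PC=0 (depth now 2)
Event 17 (EXEC): [IRQ1] PC=0: DEC 4 -> ACC=-28
Event 18 (EXEC): [IRQ1] PC=1: DEC 4 -> ACC=-32
Event 19 (EXEC): [IRQ1] PC=2: DEC 4 -> ACC=-36
Event 20 (EXEC): [IRQ1] PC=3: IRET -> resume IRQ1 at PC=2 (depth now 1)
Event 21 (EXEC): [IRQ1] PC=2: DEC 4 -> ACC=-40
Event 22 (EXEC): [IRQ1] PC=3: IRET -> resume MAIN at PC=2 (depth now 0)
Event 23 (EXEC): [MAIN] PC=2: INC 4 -> ACC=-36
Event 24 (EXEC): [MAIN] PC=3: INC 5 -> ACC=-31
Event 25 (INT 1): INT 1 arrives: push (MAIN, PC=4), enter IRQ1 at PC=0 (depth now 1)
Event 26 (EXEC): [IRQ1] PC=0: DEC 4 -> ACC=-35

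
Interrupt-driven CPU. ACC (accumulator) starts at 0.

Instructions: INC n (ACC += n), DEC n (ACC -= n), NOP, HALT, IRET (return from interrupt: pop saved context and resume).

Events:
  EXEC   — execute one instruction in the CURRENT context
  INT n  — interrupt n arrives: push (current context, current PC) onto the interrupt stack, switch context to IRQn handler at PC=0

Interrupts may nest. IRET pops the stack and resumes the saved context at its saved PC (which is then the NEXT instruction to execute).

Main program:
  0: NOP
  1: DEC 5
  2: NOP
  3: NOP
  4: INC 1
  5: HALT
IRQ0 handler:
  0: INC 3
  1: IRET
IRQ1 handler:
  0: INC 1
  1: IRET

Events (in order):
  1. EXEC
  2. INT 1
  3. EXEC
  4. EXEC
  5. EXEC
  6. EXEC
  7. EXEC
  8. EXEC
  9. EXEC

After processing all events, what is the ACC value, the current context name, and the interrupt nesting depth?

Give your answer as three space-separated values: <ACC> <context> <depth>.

Answer: -3 MAIN 0

Derivation:
Event 1 (EXEC): [MAIN] PC=0: NOP
Event 2 (INT 1): INT 1 arrives: push (MAIN, PC=1), enter IRQ1 at PC=0 (depth now 1)
Event 3 (EXEC): [IRQ1] PC=0: INC 1 -> ACC=1
Event 4 (EXEC): [IRQ1] PC=1: IRET -> resume MAIN at PC=1 (depth now 0)
Event 5 (EXEC): [MAIN] PC=1: DEC 5 -> ACC=-4
Event 6 (EXEC): [MAIN] PC=2: NOP
Event 7 (EXEC): [MAIN] PC=3: NOP
Event 8 (EXEC): [MAIN] PC=4: INC 1 -> ACC=-3
Event 9 (EXEC): [MAIN] PC=5: HALT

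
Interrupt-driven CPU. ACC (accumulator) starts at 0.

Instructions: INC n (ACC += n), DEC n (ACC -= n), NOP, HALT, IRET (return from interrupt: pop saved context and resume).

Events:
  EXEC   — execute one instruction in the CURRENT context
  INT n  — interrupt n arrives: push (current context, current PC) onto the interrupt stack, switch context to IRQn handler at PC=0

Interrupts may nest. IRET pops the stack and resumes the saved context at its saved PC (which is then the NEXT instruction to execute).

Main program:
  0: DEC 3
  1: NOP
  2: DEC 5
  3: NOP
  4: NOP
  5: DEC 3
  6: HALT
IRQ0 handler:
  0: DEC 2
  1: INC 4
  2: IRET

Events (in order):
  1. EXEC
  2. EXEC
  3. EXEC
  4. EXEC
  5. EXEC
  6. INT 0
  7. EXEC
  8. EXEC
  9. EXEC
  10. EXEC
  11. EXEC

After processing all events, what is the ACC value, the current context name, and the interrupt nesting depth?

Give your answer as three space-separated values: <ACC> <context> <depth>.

Answer: -9 MAIN 0

Derivation:
Event 1 (EXEC): [MAIN] PC=0: DEC 3 -> ACC=-3
Event 2 (EXEC): [MAIN] PC=1: NOP
Event 3 (EXEC): [MAIN] PC=2: DEC 5 -> ACC=-8
Event 4 (EXEC): [MAIN] PC=3: NOP
Event 5 (EXEC): [MAIN] PC=4: NOP
Event 6 (INT 0): INT 0 arrives: push (MAIN, PC=5), enter IRQ0 at PC=0 (depth now 1)
Event 7 (EXEC): [IRQ0] PC=0: DEC 2 -> ACC=-10
Event 8 (EXEC): [IRQ0] PC=1: INC 4 -> ACC=-6
Event 9 (EXEC): [IRQ0] PC=2: IRET -> resume MAIN at PC=5 (depth now 0)
Event 10 (EXEC): [MAIN] PC=5: DEC 3 -> ACC=-9
Event 11 (EXEC): [MAIN] PC=6: HALT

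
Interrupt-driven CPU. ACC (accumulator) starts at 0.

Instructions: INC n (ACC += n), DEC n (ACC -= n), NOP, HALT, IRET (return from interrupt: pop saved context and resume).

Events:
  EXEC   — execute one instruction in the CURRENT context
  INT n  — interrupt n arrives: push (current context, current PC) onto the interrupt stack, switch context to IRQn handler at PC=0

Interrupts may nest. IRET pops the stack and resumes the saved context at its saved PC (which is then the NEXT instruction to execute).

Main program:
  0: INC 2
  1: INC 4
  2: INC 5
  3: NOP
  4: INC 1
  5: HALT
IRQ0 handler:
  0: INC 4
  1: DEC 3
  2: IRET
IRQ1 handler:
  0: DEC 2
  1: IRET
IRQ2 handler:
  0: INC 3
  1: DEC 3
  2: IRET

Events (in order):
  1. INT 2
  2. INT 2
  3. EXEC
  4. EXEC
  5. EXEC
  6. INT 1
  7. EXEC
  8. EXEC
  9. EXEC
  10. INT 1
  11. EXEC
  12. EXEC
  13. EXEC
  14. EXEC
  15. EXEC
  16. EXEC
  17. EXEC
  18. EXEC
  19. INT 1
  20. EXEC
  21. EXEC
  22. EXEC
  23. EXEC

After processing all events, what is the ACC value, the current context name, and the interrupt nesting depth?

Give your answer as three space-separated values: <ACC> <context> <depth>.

Event 1 (INT 2): INT 2 arrives: push (MAIN, PC=0), enter IRQ2 at PC=0 (depth now 1)
Event 2 (INT 2): INT 2 arrives: push (IRQ2, PC=0), enter IRQ2 at PC=0 (depth now 2)
Event 3 (EXEC): [IRQ2] PC=0: INC 3 -> ACC=3
Event 4 (EXEC): [IRQ2] PC=1: DEC 3 -> ACC=0
Event 5 (EXEC): [IRQ2] PC=2: IRET -> resume IRQ2 at PC=0 (depth now 1)
Event 6 (INT 1): INT 1 arrives: push (IRQ2, PC=0), enter IRQ1 at PC=0 (depth now 2)
Event 7 (EXEC): [IRQ1] PC=0: DEC 2 -> ACC=-2
Event 8 (EXEC): [IRQ1] PC=1: IRET -> resume IRQ2 at PC=0 (depth now 1)
Event 9 (EXEC): [IRQ2] PC=0: INC 3 -> ACC=1
Event 10 (INT 1): INT 1 arrives: push (IRQ2, PC=1), enter IRQ1 at PC=0 (depth now 2)
Event 11 (EXEC): [IRQ1] PC=0: DEC 2 -> ACC=-1
Event 12 (EXEC): [IRQ1] PC=1: IRET -> resume IRQ2 at PC=1 (depth now 1)
Event 13 (EXEC): [IRQ2] PC=1: DEC 3 -> ACC=-4
Event 14 (EXEC): [IRQ2] PC=2: IRET -> resume MAIN at PC=0 (depth now 0)
Event 15 (EXEC): [MAIN] PC=0: INC 2 -> ACC=-2
Event 16 (EXEC): [MAIN] PC=1: INC 4 -> ACC=2
Event 17 (EXEC): [MAIN] PC=2: INC 5 -> ACC=7
Event 18 (EXEC): [MAIN] PC=3: NOP
Event 19 (INT 1): INT 1 arrives: push (MAIN, PC=4), enter IRQ1 at PC=0 (depth now 1)
Event 20 (EXEC): [IRQ1] PC=0: DEC 2 -> ACC=5
Event 21 (EXEC): [IRQ1] PC=1: IRET -> resume MAIN at PC=4 (depth now 0)
Event 22 (EXEC): [MAIN] PC=4: INC 1 -> ACC=6
Event 23 (EXEC): [MAIN] PC=5: HALT

Answer: 6 MAIN 0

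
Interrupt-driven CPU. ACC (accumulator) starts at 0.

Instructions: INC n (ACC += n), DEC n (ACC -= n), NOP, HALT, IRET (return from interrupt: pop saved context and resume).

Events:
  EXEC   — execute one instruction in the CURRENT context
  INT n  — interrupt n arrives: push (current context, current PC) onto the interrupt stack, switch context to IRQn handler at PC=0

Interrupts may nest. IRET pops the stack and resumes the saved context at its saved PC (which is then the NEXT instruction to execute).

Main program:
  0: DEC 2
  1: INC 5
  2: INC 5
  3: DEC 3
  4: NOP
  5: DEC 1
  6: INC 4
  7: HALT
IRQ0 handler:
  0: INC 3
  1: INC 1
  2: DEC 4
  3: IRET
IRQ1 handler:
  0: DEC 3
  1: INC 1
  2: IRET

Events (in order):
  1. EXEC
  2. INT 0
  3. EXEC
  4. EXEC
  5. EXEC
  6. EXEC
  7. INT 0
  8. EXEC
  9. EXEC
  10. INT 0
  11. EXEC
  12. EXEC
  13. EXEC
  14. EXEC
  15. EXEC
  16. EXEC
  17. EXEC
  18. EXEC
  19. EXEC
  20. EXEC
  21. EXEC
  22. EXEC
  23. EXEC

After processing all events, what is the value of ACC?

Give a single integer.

Event 1 (EXEC): [MAIN] PC=0: DEC 2 -> ACC=-2
Event 2 (INT 0): INT 0 arrives: push (MAIN, PC=1), enter IRQ0 at PC=0 (depth now 1)
Event 3 (EXEC): [IRQ0] PC=0: INC 3 -> ACC=1
Event 4 (EXEC): [IRQ0] PC=1: INC 1 -> ACC=2
Event 5 (EXEC): [IRQ0] PC=2: DEC 4 -> ACC=-2
Event 6 (EXEC): [IRQ0] PC=3: IRET -> resume MAIN at PC=1 (depth now 0)
Event 7 (INT 0): INT 0 arrives: push (MAIN, PC=1), enter IRQ0 at PC=0 (depth now 1)
Event 8 (EXEC): [IRQ0] PC=0: INC 3 -> ACC=1
Event 9 (EXEC): [IRQ0] PC=1: INC 1 -> ACC=2
Event 10 (INT 0): INT 0 arrives: push (IRQ0, PC=2), enter IRQ0 at PC=0 (depth now 2)
Event 11 (EXEC): [IRQ0] PC=0: INC 3 -> ACC=5
Event 12 (EXEC): [IRQ0] PC=1: INC 1 -> ACC=6
Event 13 (EXEC): [IRQ0] PC=2: DEC 4 -> ACC=2
Event 14 (EXEC): [IRQ0] PC=3: IRET -> resume IRQ0 at PC=2 (depth now 1)
Event 15 (EXEC): [IRQ0] PC=2: DEC 4 -> ACC=-2
Event 16 (EXEC): [IRQ0] PC=3: IRET -> resume MAIN at PC=1 (depth now 0)
Event 17 (EXEC): [MAIN] PC=1: INC 5 -> ACC=3
Event 18 (EXEC): [MAIN] PC=2: INC 5 -> ACC=8
Event 19 (EXEC): [MAIN] PC=3: DEC 3 -> ACC=5
Event 20 (EXEC): [MAIN] PC=4: NOP
Event 21 (EXEC): [MAIN] PC=5: DEC 1 -> ACC=4
Event 22 (EXEC): [MAIN] PC=6: INC 4 -> ACC=8
Event 23 (EXEC): [MAIN] PC=7: HALT

Answer: 8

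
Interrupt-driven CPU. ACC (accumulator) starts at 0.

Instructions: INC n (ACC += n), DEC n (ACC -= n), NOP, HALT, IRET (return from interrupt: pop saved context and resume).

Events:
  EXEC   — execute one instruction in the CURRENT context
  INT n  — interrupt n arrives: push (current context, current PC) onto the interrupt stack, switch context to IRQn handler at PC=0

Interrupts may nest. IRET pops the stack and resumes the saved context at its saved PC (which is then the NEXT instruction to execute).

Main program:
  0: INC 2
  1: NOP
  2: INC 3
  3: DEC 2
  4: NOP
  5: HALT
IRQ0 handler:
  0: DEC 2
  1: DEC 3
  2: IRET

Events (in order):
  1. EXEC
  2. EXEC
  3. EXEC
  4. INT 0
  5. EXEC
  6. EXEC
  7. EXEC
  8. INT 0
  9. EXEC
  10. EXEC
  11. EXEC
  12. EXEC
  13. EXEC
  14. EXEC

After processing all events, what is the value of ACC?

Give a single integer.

Event 1 (EXEC): [MAIN] PC=0: INC 2 -> ACC=2
Event 2 (EXEC): [MAIN] PC=1: NOP
Event 3 (EXEC): [MAIN] PC=2: INC 3 -> ACC=5
Event 4 (INT 0): INT 0 arrives: push (MAIN, PC=3), enter IRQ0 at PC=0 (depth now 1)
Event 5 (EXEC): [IRQ0] PC=0: DEC 2 -> ACC=3
Event 6 (EXEC): [IRQ0] PC=1: DEC 3 -> ACC=0
Event 7 (EXEC): [IRQ0] PC=2: IRET -> resume MAIN at PC=3 (depth now 0)
Event 8 (INT 0): INT 0 arrives: push (MAIN, PC=3), enter IRQ0 at PC=0 (depth now 1)
Event 9 (EXEC): [IRQ0] PC=0: DEC 2 -> ACC=-2
Event 10 (EXEC): [IRQ0] PC=1: DEC 3 -> ACC=-5
Event 11 (EXEC): [IRQ0] PC=2: IRET -> resume MAIN at PC=3 (depth now 0)
Event 12 (EXEC): [MAIN] PC=3: DEC 2 -> ACC=-7
Event 13 (EXEC): [MAIN] PC=4: NOP
Event 14 (EXEC): [MAIN] PC=5: HALT

Answer: -7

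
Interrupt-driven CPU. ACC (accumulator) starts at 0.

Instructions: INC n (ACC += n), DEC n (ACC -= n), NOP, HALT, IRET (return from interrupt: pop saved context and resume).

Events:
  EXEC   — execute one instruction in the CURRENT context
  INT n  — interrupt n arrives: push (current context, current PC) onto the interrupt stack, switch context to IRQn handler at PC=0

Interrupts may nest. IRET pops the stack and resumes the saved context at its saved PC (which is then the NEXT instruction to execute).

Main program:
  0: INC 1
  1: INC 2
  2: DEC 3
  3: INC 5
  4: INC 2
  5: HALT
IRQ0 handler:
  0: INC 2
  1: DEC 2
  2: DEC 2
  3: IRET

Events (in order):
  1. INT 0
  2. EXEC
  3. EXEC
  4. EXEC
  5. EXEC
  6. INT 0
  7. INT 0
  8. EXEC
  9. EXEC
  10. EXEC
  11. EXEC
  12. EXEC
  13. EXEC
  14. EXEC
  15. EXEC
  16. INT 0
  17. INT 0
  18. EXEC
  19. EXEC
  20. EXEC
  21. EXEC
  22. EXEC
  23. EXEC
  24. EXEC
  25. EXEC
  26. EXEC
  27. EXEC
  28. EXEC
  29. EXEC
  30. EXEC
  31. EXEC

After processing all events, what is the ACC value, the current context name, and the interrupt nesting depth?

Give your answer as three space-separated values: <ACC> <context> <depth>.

Event 1 (INT 0): INT 0 arrives: push (MAIN, PC=0), enter IRQ0 at PC=0 (depth now 1)
Event 2 (EXEC): [IRQ0] PC=0: INC 2 -> ACC=2
Event 3 (EXEC): [IRQ0] PC=1: DEC 2 -> ACC=0
Event 4 (EXEC): [IRQ0] PC=2: DEC 2 -> ACC=-2
Event 5 (EXEC): [IRQ0] PC=3: IRET -> resume MAIN at PC=0 (depth now 0)
Event 6 (INT 0): INT 0 arrives: push (MAIN, PC=0), enter IRQ0 at PC=0 (depth now 1)
Event 7 (INT 0): INT 0 arrives: push (IRQ0, PC=0), enter IRQ0 at PC=0 (depth now 2)
Event 8 (EXEC): [IRQ0] PC=0: INC 2 -> ACC=0
Event 9 (EXEC): [IRQ0] PC=1: DEC 2 -> ACC=-2
Event 10 (EXEC): [IRQ0] PC=2: DEC 2 -> ACC=-4
Event 11 (EXEC): [IRQ0] PC=3: IRET -> resume IRQ0 at PC=0 (depth now 1)
Event 12 (EXEC): [IRQ0] PC=0: INC 2 -> ACC=-2
Event 13 (EXEC): [IRQ0] PC=1: DEC 2 -> ACC=-4
Event 14 (EXEC): [IRQ0] PC=2: DEC 2 -> ACC=-6
Event 15 (EXEC): [IRQ0] PC=3: IRET -> resume MAIN at PC=0 (depth now 0)
Event 16 (INT 0): INT 0 arrives: push (MAIN, PC=0), enter IRQ0 at PC=0 (depth now 1)
Event 17 (INT 0): INT 0 arrives: push (IRQ0, PC=0), enter IRQ0 at PC=0 (depth now 2)
Event 18 (EXEC): [IRQ0] PC=0: INC 2 -> ACC=-4
Event 19 (EXEC): [IRQ0] PC=1: DEC 2 -> ACC=-6
Event 20 (EXEC): [IRQ0] PC=2: DEC 2 -> ACC=-8
Event 21 (EXEC): [IRQ0] PC=3: IRET -> resume IRQ0 at PC=0 (depth now 1)
Event 22 (EXEC): [IRQ0] PC=0: INC 2 -> ACC=-6
Event 23 (EXEC): [IRQ0] PC=1: DEC 2 -> ACC=-8
Event 24 (EXEC): [IRQ0] PC=2: DEC 2 -> ACC=-10
Event 25 (EXEC): [IRQ0] PC=3: IRET -> resume MAIN at PC=0 (depth now 0)
Event 26 (EXEC): [MAIN] PC=0: INC 1 -> ACC=-9
Event 27 (EXEC): [MAIN] PC=1: INC 2 -> ACC=-7
Event 28 (EXEC): [MAIN] PC=2: DEC 3 -> ACC=-10
Event 29 (EXEC): [MAIN] PC=3: INC 5 -> ACC=-5
Event 30 (EXEC): [MAIN] PC=4: INC 2 -> ACC=-3
Event 31 (EXEC): [MAIN] PC=5: HALT

Answer: -3 MAIN 0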